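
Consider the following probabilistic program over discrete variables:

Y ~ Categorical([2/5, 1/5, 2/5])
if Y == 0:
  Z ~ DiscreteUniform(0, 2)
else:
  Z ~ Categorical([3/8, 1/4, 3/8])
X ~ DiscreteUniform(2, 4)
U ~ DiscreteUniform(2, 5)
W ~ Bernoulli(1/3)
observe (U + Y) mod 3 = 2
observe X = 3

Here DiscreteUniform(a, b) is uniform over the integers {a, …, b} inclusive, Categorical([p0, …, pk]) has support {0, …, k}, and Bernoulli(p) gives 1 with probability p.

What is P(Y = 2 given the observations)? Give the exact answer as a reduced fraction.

P(Y = 2 | obs) = 2/7

Enumerate traces; 24 have nonzero weight after conditioning:
  (Y=0, Z=0, X=3, U=2, W=0) weight 1/135
  (Y=0, Z=0, X=3, U=2, W=1) weight 1/270
  (Y=0, Z=0, X=3, U=5, W=0) weight 1/135
  (Y=0, Z=0, X=3, U=5, W=1) weight 1/270
  (Y=0, Z=1, X=3, U=2, W=0) weight 1/135
  (Y=0, Z=1, X=3, U=2, W=1) weight 1/270
  (Y=0, Z=1, X=3, U=5, W=0) weight 1/135
  (Y=0, Z=1, X=3, U=5, W=1) weight 1/270
  (Y=1, Z=0, X=3, U=4, W=0) weight 1/240
  (Y=2, Z=0, X=3, U=3, W=0) weight 1/120
  … 14 more
Group by Y:
  weight(Y=0) = 1/15
  weight(Y=1) = 1/60
  weight(Y=2) = 1/30
Total weight = 1/15 + 1/60 + 1/30 = 7/60
P(Y=0 | obs) = 1/15 / 7/60 = 4/7
P(Y=1 | obs) = 1/60 / 7/60 = 1/7
P(Y=2 | obs) = 1/30 / 7/60 = 2/7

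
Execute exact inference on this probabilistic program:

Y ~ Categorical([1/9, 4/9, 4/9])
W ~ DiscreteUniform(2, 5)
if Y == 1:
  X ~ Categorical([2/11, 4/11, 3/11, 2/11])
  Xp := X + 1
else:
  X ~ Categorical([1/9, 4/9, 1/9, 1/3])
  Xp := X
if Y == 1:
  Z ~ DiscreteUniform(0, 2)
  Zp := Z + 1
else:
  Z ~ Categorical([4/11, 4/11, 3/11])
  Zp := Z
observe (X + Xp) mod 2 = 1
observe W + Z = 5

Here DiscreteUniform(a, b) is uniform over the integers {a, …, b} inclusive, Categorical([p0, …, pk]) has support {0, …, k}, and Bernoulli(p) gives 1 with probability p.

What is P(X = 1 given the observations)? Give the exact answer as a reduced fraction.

P(X = 1 | obs) = 4/11

Enumerate traces; 12 have nonzero weight after conditioning:
  (Y=1, W=3, X=0, Z=2) weight 2/297
  (Y=1, W=3, X=1, Z=2) weight 4/297
  (Y=1, W=3, X=2, Z=2) weight 1/99
  (Y=1, W=3, X=3, Z=2) weight 2/297
  (Y=1, W=4, X=0, Z=1) weight 2/297
  (Y=1, W=4, X=1, Z=1) weight 4/297
  (Y=1, W=4, X=2, Z=1) weight 1/99
  (Y=1, W=4, X=3, Z=1) weight 2/297
  … 4 more
Group by X:
  weight(X=0) = 2/99
  weight(X=1) = 4/99
  weight(X=2) = 1/33
  weight(X=3) = 2/99
Total weight = 2/99 + 4/99 + 1/33 + 2/99 = 1/9
P(X=0 | obs) = 2/99 / 1/9 = 2/11
P(X=1 | obs) = 4/99 / 1/9 = 4/11
P(X=2 | obs) = 1/33 / 1/9 = 3/11
P(X=3 | obs) = 2/99 / 1/9 = 2/11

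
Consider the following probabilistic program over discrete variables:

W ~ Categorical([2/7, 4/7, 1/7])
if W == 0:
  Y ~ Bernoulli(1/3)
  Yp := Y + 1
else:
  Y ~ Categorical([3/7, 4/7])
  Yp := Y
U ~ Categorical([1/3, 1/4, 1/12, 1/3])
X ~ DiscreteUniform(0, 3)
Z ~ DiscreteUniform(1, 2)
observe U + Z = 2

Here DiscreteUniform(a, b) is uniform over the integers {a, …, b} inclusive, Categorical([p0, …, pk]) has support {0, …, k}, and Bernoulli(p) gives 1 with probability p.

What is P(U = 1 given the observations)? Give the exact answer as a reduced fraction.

P(U = 1 | obs) = 3/7

Enumerate traces; 48 have nonzero weight after conditioning:
  (W=0, Y=0, U=0, X=0, Z=2) weight 1/126
  (W=0, Y=0, U=0, X=1, Z=2) weight 1/126
  (W=0, Y=0, U=0, X=2, Z=2) weight 1/126
  (W=0, Y=0, U=0, X=3, Z=2) weight 1/126
  (W=0, Y=0, U=1, X=0, Z=1) weight 1/168
  (W=0, Y=0, U=1, X=1, Z=1) weight 1/168
  (W=0, Y=0, U=1, X=2, Z=1) weight 1/168
  (W=0, Y=0, U=1, X=3, Z=1) weight 1/168
  … 40 more
Group by U:
  weight(U=0) = 1/6
  weight(U=1) = 1/8
Total weight = 1/6 + 1/8 = 7/24
P(U=0 | obs) = 1/6 / 7/24 = 4/7
P(U=1 | obs) = 1/8 / 7/24 = 3/7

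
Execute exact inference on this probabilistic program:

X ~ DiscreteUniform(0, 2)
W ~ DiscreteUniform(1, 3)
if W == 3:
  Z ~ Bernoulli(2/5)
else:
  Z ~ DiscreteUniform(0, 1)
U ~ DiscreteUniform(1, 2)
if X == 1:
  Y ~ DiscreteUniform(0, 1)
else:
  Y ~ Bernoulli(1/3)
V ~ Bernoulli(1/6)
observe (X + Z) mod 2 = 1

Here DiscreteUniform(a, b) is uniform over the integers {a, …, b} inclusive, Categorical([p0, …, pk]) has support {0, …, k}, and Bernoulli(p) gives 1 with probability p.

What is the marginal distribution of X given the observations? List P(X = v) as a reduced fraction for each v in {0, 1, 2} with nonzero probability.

P(X=0) = 7/22, P(X=1) = 4/11, P(X=2) = 7/22

Enumerate traces; 72 have nonzero weight after conditioning:
  (X=0, W=1, Z=1, U=1, Y=0, V=0) weight 5/324
  (X=0, W=1, Z=1, U=1, Y=0, V=1) weight 1/324
  (X=0, W=1, Z=1, U=1, Y=1, V=0) weight 5/648
  (X=0, W=1, Z=1, U=1, Y=1, V=1) weight 1/648
  (X=0, W=1, Z=1, U=2, Y=0, V=0) weight 5/324
  (X=0, W=1, Z=1, U=2, Y=0, V=1) weight 1/324
  (X=0, W=1, Z=1, U=2, Y=1, V=0) weight 5/648
  (X=0, W=1, Z=1, U=2, Y=1, V=1) weight 1/648
  (X=1, W=1, Z=0, U=1, Y=0, V=0) weight 5/432
  (X=2, W=1, Z=1, U=1, Y=0, V=0) weight 5/324
  … 62 more
Group by X:
  weight(X=0) = 7/45
  weight(X=1) = 8/45
  weight(X=2) = 7/45
Total weight = 7/45 + 8/45 + 7/45 = 22/45
P(X=0 | obs) = 7/45 / 22/45 = 7/22
P(X=1 | obs) = 8/45 / 22/45 = 4/11
P(X=2 | obs) = 7/45 / 22/45 = 7/22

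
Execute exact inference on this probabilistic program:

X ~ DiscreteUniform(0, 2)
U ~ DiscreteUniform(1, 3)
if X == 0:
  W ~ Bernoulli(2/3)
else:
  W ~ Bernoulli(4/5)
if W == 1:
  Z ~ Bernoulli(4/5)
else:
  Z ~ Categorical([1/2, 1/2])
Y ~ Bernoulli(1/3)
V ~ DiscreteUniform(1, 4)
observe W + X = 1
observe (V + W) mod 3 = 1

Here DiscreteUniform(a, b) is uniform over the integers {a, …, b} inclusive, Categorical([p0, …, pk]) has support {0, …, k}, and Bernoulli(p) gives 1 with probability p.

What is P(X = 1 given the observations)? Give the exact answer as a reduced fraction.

Enumerate traces; 36 have nonzero weight after conditioning:
  (X=0, U=1, W=1, Z=0, Y=0, V=3) weight 1/405
  (X=0, U=1, W=1, Z=0, Y=1, V=3) weight 1/810
  (X=0, U=1, W=1, Z=1, Y=0, V=3) weight 4/405
  (X=0, U=1, W=1, Z=1, Y=1, V=3) weight 2/405
  (X=0, U=2, W=1, Z=0, Y=0, V=3) weight 1/405
  (X=0, U=2, W=1, Z=0, Y=1, V=3) weight 1/810
  (X=0, U=2, W=1, Z=1, Y=0, V=3) weight 4/405
  (X=0, U=2, W=1, Z=1, Y=1, V=3) weight 2/405
  (X=1, U=1, W=0, Z=0, Y=0, V=1) weight 1/540
  … 27 more
Group by X:
  weight(X=0) = 1/18
  weight(X=1) = 1/30
Total weight = 1/18 + 1/30 = 4/45
P(X=0 | obs) = 1/18 / 4/45 = 5/8
P(X=1 | obs) = 1/30 / 4/45 = 3/8

P(X = 1 | obs) = 3/8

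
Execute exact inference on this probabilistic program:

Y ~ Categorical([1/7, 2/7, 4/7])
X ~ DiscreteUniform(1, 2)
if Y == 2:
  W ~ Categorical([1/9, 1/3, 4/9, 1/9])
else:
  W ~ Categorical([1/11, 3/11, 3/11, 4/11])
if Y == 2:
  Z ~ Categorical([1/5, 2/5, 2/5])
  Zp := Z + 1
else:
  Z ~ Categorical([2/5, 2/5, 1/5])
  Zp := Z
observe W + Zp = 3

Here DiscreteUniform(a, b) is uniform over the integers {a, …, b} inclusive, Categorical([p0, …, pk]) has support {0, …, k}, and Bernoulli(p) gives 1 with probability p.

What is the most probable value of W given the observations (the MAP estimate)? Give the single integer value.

Enumerate traces; 18 have nonzero weight after conditioning:
  (Y=0, X=1, W=1, Z=2) weight 3/770
  (Y=0, X=1, W=2, Z=1) weight 3/385
  (Y=0, X=1, W=3, Z=0) weight 4/385
  (Y=0, X=2, W=1, Z=2) weight 3/770
  (Y=0, X=2, W=2, Z=1) weight 3/385
  (Y=0, X=2, W=3, Z=0) weight 4/385
  (Y=1, X=1, W=1, Z=2) weight 3/385
  (Y=1, X=1, W=2, Z=1) weight 6/385
  (Y=2, X=1, W=0, Z=2) weight 4/315
  … 9 more
Group by W:
  weight(W=0) = 8/315
  weight(W=1) = 23/231
  weight(W=2) = 338/3465
  weight(W=3) = 24/385
Total weight = 8/315 + 23/231 + 338/3465 + 24/385 = 47/165
P(W=0 | obs) = 8/315 / 47/165 = 88/987
P(W=1 | obs) = 23/231 / 47/165 = 115/329
P(W=2 | obs) = 338/3465 / 47/165 = 338/987
P(W=3 | obs) = 24/385 / 47/165 = 72/329
argmax = 1

argmax_v P(W = v | obs) = 1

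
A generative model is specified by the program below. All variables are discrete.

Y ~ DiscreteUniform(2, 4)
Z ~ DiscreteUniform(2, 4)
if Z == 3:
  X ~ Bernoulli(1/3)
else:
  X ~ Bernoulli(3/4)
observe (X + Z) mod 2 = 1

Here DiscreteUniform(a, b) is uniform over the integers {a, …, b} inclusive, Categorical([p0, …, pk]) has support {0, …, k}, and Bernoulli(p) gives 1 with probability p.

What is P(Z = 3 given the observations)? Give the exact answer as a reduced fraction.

Enumerate traces; 9 have nonzero weight after conditioning:
  (Y=2, Z=2, X=1) weight 1/12
  (Y=2, Z=3, X=0) weight 2/27
  (Y=2, Z=4, X=1) weight 1/12
  (Y=3, Z=2, X=1) weight 1/12
  (Y=3, Z=3, X=0) weight 2/27
  (Y=3, Z=4, X=1) weight 1/12
  (Y=4, Z=2, X=1) weight 1/12
  (Y=4, Z=3, X=0) weight 2/27
  … 1 more
Group by Z:
  weight(Z=2) = 1/4
  weight(Z=3) = 2/9
  weight(Z=4) = 1/4
Total weight = 1/4 + 2/9 + 1/4 = 13/18
P(Z=2 | obs) = 1/4 / 13/18 = 9/26
P(Z=3 | obs) = 2/9 / 13/18 = 4/13
P(Z=4 | obs) = 1/4 / 13/18 = 9/26

P(Z = 3 | obs) = 4/13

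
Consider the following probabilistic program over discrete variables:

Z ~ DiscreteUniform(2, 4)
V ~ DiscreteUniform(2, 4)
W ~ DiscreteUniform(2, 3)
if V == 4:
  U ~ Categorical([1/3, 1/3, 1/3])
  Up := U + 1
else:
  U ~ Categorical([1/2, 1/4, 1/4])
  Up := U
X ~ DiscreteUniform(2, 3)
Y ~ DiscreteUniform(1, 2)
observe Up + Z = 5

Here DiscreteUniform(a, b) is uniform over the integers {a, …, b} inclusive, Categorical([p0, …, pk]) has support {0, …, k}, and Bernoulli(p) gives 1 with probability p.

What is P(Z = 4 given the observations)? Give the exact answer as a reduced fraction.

Enumerate traces; 56 have nonzero weight after conditioning:
  (Z=2, V=4, W=2, U=2, X=2, Y=1) weight 1/216
  (Z=2, V=4, W=2, U=2, X=2, Y=2) weight 1/216
  (Z=2, V=4, W=2, U=2, X=3, Y=1) weight 1/216
  (Z=2, V=4, W=2, U=2, X=3, Y=2) weight 1/216
  (Z=2, V=4, W=3, U=2, X=2, Y=1) weight 1/216
  (Z=2, V=4, W=3, U=2, X=2, Y=2) weight 1/216
  (Z=2, V=4, W=3, U=2, X=3, Y=1) weight 1/216
  (Z=2, V=4, W=3, U=2, X=3, Y=2) weight 1/216
  (Z=3, V=2, W=2, U=2, X=2, Y=1) weight 1/288
  (Z=4, V=2, W=2, U=1, X=2, Y=1) weight 1/288
  … 46 more
Group by Z:
  weight(Z=2) = 1/27
  weight(Z=3) = 5/54
  weight(Z=4) = 5/54
Total weight = 1/27 + 5/54 + 5/54 = 2/9
P(Z=2 | obs) = 1/27 / 2/9 = 1/6
P(Z=3 | obs) = 5/54 / 2/9 = 5/12
P(Z=4 | obs) = 5/54 / 2/9 = 5/12

P(Z = 4 | obs) = 5/12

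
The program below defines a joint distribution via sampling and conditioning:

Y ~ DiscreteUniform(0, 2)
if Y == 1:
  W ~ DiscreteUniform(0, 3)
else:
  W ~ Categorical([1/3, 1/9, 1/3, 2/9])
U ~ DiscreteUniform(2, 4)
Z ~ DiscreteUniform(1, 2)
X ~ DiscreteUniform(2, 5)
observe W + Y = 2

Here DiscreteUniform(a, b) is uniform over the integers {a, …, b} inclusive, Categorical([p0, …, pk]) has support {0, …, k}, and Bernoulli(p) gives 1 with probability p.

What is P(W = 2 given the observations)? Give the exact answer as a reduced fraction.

Enumerate traces; 72 have nonzero weight after conditioning:
  (Y=0, W=2, U=2, Z=1, X=2) weight 1/216
  (Y=0, W=2, U=2, Z=1, X=3) weight 1/216
  (Y=0, W=2, U=2, Z=1, X=4) weight 1/216
  (Y=0, W=2, U=2, Z=1, X=5) weight 1/216
  (Y=0, W=2, U=2, Z=2, X=2) weight 1/216
  (Y=0, W=2, U=2, Z=2, X=3) weight 1/216
  (Y=0, W=2, U=2, Z=2, X=4) weight 1/216
  (Y=0, W=2, U=2, Z=2, X=5) weight 1/216
  (Y=1, W=1, U=2, Z=1, X=2) weight 1/288
  (Y=2, W=0, U=2, Z=1, X=2) weight 1/216
  … 62 more
Group by W:
  weight(W=0) = 1/9
  weight(W=1) = 1/12
  weight(W=2) = 1/9
Total weight = 1/9 + 1/12 + 1/9 = 11/36
P(W=0 | obs) = 1/9 / 11/36 = 4/11
P(W=1 | obs) = 1/12 / 11/36 = 3/11
P(W=2 | obs) = 1/9 / 11/36 = 4/11

P(W = 2 | obs) = 4/11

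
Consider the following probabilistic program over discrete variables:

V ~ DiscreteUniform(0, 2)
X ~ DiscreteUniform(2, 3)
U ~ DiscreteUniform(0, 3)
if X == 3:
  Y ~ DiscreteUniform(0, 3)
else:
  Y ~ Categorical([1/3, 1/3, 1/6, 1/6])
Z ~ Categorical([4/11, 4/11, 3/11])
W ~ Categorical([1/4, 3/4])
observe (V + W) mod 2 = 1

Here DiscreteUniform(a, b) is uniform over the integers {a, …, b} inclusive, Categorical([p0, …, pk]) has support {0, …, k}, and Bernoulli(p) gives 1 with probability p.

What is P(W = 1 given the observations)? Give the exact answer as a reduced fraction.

Enumerate traces; 288 have nonzero weight after conditioning:
  (V=0, X=2, U=0, Y=0, Z=0, W=1) weight 1/264
  (V=0, X=2, U=0, Y=0, Z=1, W=1) weight 1/264
  (V=0, X=2, U=0, Y=0, Z=2, W=1) weight 1/352
  (V=0, X=2, U=0, Y=1, Z=0, W=1) weight 1/264
  (V=0, X=2, U=0, Y=1, Z=1, W=1) weight 1/264
  (V=0, X=2, U=0, Y=1, Z=2, W=1) weight 1/352
  (V=0, X=2, U=0, Y=2, Z=0, W=1) weight 1/528
  (V=0, X=2, U=0, Y=2, Z=1, W=1) weight 1/528
  (V=1, X=2, U=0, Y=0, Z=0, W=0) weight 1/792
  … 279 more
Group by W:
  weight(W=0) = 1/12
  weight(W=1) = 1/2
Total weight = 1/12 + 1/2 = 7/12
P(W=0 | obs) = 1/12 / 7/12 = 1/7
P(W=1 | obs) = 1/2 / 7/12 = 6/7

P(W = 1 | obs) = 6/7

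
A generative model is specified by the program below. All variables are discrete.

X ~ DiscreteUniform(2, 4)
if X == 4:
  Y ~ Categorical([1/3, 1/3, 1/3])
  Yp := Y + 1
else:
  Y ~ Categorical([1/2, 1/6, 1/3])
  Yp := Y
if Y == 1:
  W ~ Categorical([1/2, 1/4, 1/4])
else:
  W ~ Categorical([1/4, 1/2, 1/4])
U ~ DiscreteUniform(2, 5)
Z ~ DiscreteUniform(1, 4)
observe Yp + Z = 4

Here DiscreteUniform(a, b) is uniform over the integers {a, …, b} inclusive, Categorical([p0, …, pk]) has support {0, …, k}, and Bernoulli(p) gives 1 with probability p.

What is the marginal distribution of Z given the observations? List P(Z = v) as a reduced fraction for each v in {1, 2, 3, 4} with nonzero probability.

Enumerate traces; 108 have nonzero weight after conditioning:
  (X=2, Y=0, W=0, U=2, Z=4) weight 1/384
  (X=2, Y=0, W=0, U=3, Z=4) weight 1/384
  (X=2, Y=0, W=0, U=4, Z=4) weight 1/384
  (X=2, Y=0, W=0, U=5, Z=4) weight 1/384
  (X=2, Y=0, W=1, U=2, Z=4) weight 1/192
  (X=2, Y=0, W=1, U=3, Z=4) weight 1/192
  (X=2, Y=0, W=1, U=4, Z=4) weight 1/192
  (X=2, Y=0, W=1, U=5, Z=4) weight 1/192
  (X=2, Y=1, W=0, U=2, Z=3) weight 1/576
  (X=2, Y=2, W=0, U=2, Z=2) weight 1/576
  … 98 more
Group by Z:
  weight(Z=1) = 1/36
  weight(Z=2) = 1/12
  weight(Z=3) = 1/18
  weight(Z=4) = 1/12
Total weight = 1/36 + 1/12 + 1/18 + 1/12 = 1/4
P(Z=1 | obs) = 1/36 / 1/4 = 1/9
P(Z=2 | obs) = 1/12 / 1/4 = 1/3
P(Z=3 | obs) = 1/18 / 1/4 = 2/9
P(Z=4 | obs) = 1/12 / 1/4 = 1/3

P(Z=1) = 1/9, P(Z=2) = 1/3, P(Z=3) = 2/9, P(Z=4) = 1/3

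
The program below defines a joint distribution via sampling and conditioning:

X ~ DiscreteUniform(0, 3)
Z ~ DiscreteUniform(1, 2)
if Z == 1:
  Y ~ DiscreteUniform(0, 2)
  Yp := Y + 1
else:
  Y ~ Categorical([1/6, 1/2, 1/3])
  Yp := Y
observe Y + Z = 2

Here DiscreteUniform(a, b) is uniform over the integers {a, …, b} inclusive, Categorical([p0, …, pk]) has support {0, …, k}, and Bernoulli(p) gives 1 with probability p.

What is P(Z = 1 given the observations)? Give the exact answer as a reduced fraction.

P(Z = 1 | obs) = 2/3

Enumerate traces; 8 have nonzero weight after conditioning:
  (X=0, Z=1, Y=1) weight 1/24
  (X=0, Z=2, Y=0) weight 1/48
  (X=1, Z=1, Y=1) weight 1/24
  (X=1, Z=2, Y=0) weight 1/48
  (X=2, Z=1, Y=1) weight 1/24
  (X=2, Z=2, Y=0) weight 1/48
  (X=3, Z=1, Y=1) weight 1/24
  (X=3, Z=2, Y=0) weight 1/48
Group by Z:
  weight(Z=1) = 1/6
  weight(Z=2) = 1/12
Total weight = 1/6 + 1/12 = 1/4
P(Z=1 | obs) = 1/6 / 1/4 = 2/3
P(Z=2 | obs) = 1/12 / 1/4 = 1/3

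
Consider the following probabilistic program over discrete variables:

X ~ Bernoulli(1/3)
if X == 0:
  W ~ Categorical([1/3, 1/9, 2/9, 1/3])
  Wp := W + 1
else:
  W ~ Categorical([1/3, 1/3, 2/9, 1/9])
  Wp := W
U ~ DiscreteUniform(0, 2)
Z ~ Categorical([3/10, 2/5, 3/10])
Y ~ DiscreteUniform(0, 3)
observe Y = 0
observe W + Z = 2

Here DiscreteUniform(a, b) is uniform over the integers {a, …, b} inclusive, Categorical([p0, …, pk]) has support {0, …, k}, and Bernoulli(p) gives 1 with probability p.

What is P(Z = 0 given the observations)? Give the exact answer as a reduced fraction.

Enumerate traces; 18 have nonzero weight after conditioning:
  (X=0, W=0, U=0, Z=2, Y=0) weight 1/180
  (X=0, W=0, U=1, Z=2, Y=0) weight 1/180
  (X=0, W=0, U=2, Z=2, Y=0) weight 1/180
  (X=0, W=1, U=0, Z=1, Y=0) weight 1/405
  (X=0, W=1, U=1, Z=1, Y=0) weight 1/405
  (X=0, W=1, U=2, Z=1, Y=0) weight 1/405
  (X=0, W=2, U=0, Z=0, Y=0) weight 1/270
  (X=0, W=2, U=1, Z=0, Y=0) weight 1/270
  … 10 more
Group by Z:
  weight(Z=0) = 1/60
  weight(Z=1) = 1/54
  weight(Z=2) = 1/40
Total weight = 1/60 + 1/54 + 1/40 = 13/216
P(Z=0 | obs) = 1/60 / 13/216 = 18/65
P(Z=1 | obs) = 1/54 / 13/216 = 4/13
P(Z=2 | obs) = 1/40 / 13/216 = 27/65

P(Z = 0 | obs) = 18/65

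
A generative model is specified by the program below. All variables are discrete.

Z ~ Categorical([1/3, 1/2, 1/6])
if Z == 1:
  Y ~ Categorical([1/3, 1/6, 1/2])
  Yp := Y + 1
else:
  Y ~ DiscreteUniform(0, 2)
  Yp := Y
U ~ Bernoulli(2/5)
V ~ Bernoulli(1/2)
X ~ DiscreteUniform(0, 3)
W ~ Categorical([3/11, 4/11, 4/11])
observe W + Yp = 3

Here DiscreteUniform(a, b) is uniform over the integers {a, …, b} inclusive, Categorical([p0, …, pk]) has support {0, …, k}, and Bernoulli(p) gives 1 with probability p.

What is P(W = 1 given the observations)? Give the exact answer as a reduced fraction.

Enumerate traces; 112 have nonzero weight after conditioning:
  (Z=0, Y=1, U=0, V=0, X=0, W=2) weight 1/330
  (Z=0, Y=1, U=0, V=0, X=1, W=2) weight 1/330
  (Z=0, Y=1, U=0, V=0, X=2, W=2) weight 1/330
  (Z=0, Y=1, U=0, V=0, X=3, W=2) weight 1/330
  (Z=0, Y=1, U=0, V=1, X=0, W=2) weight 1/330
  (Z=0, Y=1, U=0, V=1, X=1, W=2) weight 1/330
  (Z=0, Y=1, U=0, V=1, X=2, W=2) weight 1/330
  (Z=0, Y=1, U=0, V=1, X=3, W=2) weight 1/330
  (Z=0, Y=2, U=0, V=0, X=0, W=1) weight 1/330
  (Z=1, Y=2, U=0, V=0, X=0, W=0) weight 9/1760
  … 102 more
Group by W:
  weight(W=0) = 3/44
  weight(W=1) = 1/11
  weight(W=2) = 4/33
Total weight = 3/44 + 1/11 + 4/33 = 37/132
P(W=0 | obs) = 3/44 / 37/132 = 9/37
P(W=1 | obs) = 1/11 / 37/132 = 12/37
P(W=2 | obs) = 4/33 / 37/132 = 16/37

P(W = 1 | obs) = 12/37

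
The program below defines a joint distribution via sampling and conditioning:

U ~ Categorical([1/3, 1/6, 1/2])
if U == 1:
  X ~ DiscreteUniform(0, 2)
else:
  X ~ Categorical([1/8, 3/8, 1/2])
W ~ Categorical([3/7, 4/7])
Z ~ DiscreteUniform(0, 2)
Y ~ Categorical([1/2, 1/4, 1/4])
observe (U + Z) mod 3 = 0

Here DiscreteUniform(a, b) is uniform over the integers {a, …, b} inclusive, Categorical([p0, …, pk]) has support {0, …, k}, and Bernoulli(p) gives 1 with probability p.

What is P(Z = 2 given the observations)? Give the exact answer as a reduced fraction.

P(Z = 2 | obs) = 1/6

Enumerate traces; 54 have nonzero weight after conditioning:
  (U=0, X=0, W=0, Z=0, Y=0) weight 1/336
  (U=0, X=0, W=0, Z=0, Y=1) weight 1/672
  (U=0, X=0, W=0, Z=0, Y=2) weight 1/672
  (U=0, X=0, W=1, Z=0, Y=0) weight 1/252
  (U=0, X=0, W=1, Z=0, Y=1) weight 1/504
  (U=0, X=0, W=1, Z=0, Y=2) weight 1/504
  (U=0, X=1, W=0, Z=0, Y=0) weight 1/112
  (U=0, X=1, W=0, Z=0, Y=1) weight 1/224
  (U=1, X=0, W=0, Z=2, Y=0) weight 1/252
  (U=2, X=0, W=0, Z=1, Y=0) weight 1/224
  … 44 more
Group by Z:
  weight(Z=0) = 1/9
  weight(Z=1) = 1/6
  weight(Z=2) = 1/18
Total weight = 1/9 + 1/6 + 1/18 = 1/3
P(Z=0 | obs) = 1/9 / 1/3 = 1/3
P(Z=1 | obs) = 1/6 / 1/3 = 1/2
P(Z=2 | obs) = 1/18 / 1/3 = 1/6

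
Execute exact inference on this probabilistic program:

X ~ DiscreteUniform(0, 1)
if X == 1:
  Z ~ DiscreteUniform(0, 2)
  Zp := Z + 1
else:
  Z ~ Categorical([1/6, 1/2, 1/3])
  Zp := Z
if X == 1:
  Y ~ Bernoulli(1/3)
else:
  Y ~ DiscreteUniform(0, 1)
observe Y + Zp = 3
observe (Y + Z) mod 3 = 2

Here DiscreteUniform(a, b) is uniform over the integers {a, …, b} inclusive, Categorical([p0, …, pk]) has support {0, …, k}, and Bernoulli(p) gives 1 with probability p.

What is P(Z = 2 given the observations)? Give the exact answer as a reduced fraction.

P(Z = 2 | obs) = 2/3

Enumerate traces; 2 have nonzero weight after conditioning:
  (X=1, Z=1, Y=1) weight 1/18
  (X=1, Z=2, Y=0) weight 1/9
Group by Z:
  weight(Z=1) = 1/18
  weight(Z=2) = 1/9
Total weight = 1/18 + 1/9 = 1/6
P(Z=1 | obs) = 1/18 / 1/6 = 1/3
P(Z=2 | obs) = 1/9 / 1/6 = 2/3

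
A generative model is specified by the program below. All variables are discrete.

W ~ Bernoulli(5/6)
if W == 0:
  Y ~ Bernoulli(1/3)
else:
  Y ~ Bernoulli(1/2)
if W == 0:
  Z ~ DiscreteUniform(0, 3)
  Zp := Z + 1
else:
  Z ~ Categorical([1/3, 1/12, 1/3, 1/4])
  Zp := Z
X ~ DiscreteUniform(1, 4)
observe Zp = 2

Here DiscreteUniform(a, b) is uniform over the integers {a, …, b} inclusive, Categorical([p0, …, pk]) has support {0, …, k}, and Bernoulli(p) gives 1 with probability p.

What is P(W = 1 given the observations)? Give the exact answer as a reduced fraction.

Enumerate traces; 16 have nonzero weight after conditioning:
  (W=0, Y=0, Z=1, X=1) weight 1/144
  (W=0, Y=0, Z=1, X=2) weight 1/144
  (W=0, Y=0, Z=1, X=3) weight 1/144
  (W=0, Y=0, Z=1, X=4) weight 1/144
  (W=0, Y=1, Z=1, X=1) weight 1/288
  (W=0, Y=1, Z=1, X=2) weight 1/288
  (W=0, Y=1, Z=1, X=3) weight 1/288
  (W=0, Y=1, Z=1, X=4) weight 1/288
  (W=1, Y=0, Z=2, X=1) weight 5/144
  … 7 more
Group by W:
  weight(W=0) = 1/24
  weight(W=1) = 5/18
Total weight = 1/24 + 5/18 = 23/72
P(W=0 | obs) = 1/24 / 23/72 = 3/23
P(W=1 | obs) = 5/18 / 23/72 = 20/23

P(W = 1 | obs) = 20/23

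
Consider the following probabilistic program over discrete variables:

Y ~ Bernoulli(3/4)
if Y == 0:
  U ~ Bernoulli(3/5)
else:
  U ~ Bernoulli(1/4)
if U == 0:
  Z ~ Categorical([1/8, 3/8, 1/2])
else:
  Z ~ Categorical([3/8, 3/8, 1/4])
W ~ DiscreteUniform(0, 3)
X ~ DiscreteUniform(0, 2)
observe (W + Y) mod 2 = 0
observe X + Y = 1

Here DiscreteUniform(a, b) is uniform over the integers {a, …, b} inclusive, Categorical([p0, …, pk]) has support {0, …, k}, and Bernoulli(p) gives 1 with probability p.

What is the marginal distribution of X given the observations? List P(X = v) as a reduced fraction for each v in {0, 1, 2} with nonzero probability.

P(X=0) = 3/4, P(X=1) = 1/4

Enumerate traces; 24 have nonzero weight after conditioning:
  (Y=0, U=0, Z=0, W=0, X=1) weight 1/960
  (Y=0, U=0, Z=0, W=2, X=1) weight 1/960
  (Y=0, U=0, Z=1, W=0, X=1) weight 1/320
  (Y=0, U=0, Z=1, W=2, X=1) weight 1/320
  (Y=0, U=0, Z=2, W=0, X=1) weight 1/240
  (Y=0, U=0, Z=2, W=2, X=1) weight 1/240
  (Y=0, U=1, Z=0, W=0, X=1) weight 3/640
  (Y=0, U=1, Z=0, W=2, X=1) weight 3/640
  (Y=1, U=0, Z=0, W=1, X=0) weight 3/512
  … 15 more
Group by X:
  weight(X=0) = 1/8
  weight(X=1) = 1/24
Total weight = 1/8 + 1/24 = 1/6
P(X=0 | obs) = 1/8 / 1/6 = 3/4
P(X=1 | obs) = 1/24 / 1/6 = 1/4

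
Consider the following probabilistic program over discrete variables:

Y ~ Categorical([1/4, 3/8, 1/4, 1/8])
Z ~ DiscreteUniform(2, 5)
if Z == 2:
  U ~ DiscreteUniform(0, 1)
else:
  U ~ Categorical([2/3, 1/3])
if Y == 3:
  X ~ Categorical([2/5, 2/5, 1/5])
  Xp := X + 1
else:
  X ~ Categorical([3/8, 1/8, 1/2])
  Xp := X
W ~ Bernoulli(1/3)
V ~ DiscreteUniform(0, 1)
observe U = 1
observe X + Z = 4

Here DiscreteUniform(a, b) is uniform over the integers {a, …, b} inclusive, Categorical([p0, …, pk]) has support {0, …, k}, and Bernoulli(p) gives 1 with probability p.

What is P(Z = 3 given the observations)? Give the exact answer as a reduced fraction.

Enumerate traces; 48 have nonzero weight after conditioning:
  (Y=0, Z=2, U=1, X=2, W=0, V=0) weight 1/192
  (Y=0, Z=2, U=1, X=2, W=0, V=1) weight 1/192
  (Y=0, Z=2, U=1, X=2, W=1, V=0) weight 1/384
  (Y=0, Z=2, U=1, X=2, W=1, V=1) weight 1/384
  (Y=0, Z=3, U=1, X=1, W=0, V=0) weight 1/1152
  (Y=0, Z=3, U=1, X=1, W=0, V=1) weight 1/1152
  (Y=0, Z=3, U=1, X=1, W=1, V=0) weight 1/2304
  (Y=0, Z=3, U=1, X=1, W=1, V=1) weight 1/2304
  (Y=0, Z=4, U=1, X=0, W=0, V=0) weight 1/384
  … 39 more
Group by Z:
  weight(Z=2) = 37/640
  weight(Z=3) = 17/1280
  weight(Z=4) = 121/3840
Total weight = 37/640 + 17/1280 + 121/3840 = 197/1920
P(Z=2 | obs) = 37/640 / 197/1920 = 111/197
P(Z=3 | obs) = 17/1280 / 197/1920 = 51/394
P(Z=4 | obs) = 121/3840 / 197/1920 = 121/394

P(Z = 3 | obs) = 51/394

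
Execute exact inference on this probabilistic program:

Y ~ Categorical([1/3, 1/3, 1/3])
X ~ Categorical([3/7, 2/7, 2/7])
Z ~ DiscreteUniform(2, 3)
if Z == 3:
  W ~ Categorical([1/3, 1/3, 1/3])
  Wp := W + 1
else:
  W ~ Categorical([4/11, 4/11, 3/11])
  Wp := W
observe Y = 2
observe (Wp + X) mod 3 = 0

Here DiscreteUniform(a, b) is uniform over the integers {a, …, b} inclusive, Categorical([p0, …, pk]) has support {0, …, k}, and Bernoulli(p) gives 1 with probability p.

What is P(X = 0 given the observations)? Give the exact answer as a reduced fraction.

P(X = 0 | obs) = 69/155

Enumerate traces; 6 have nonzero weight after conditioning:
  (Y=2, X=0, Z=2, W=0) weight 2/77
  (Y=2, X=0, Z=3, W=2) weight 1/42
  (Y=2, X=1, Z=2, W=2) weight 1/77
  (Y=2, X=1, Z=3, W=1) weight 1/63
  (Y=2, X=2, Z=2, W=1) weight 4/231
  (Y=2, X=2, Z=3, W=0) weight 1/63
Group by X:
  weight(X=0) = 23/462
  weight(X=1) = 20/693
  weight(X=2) = 23/693
Total weight = 23/462 + 20/693 + 23/693 = 155/1386
P(X=0 | obs) = 23/462 / 155/1386 = 69/155
P(X=1 | obs) = 20/693 / 155/1386 = 8/31
P(X=2 | obs) = 23/693 / 155/1386 = 46/155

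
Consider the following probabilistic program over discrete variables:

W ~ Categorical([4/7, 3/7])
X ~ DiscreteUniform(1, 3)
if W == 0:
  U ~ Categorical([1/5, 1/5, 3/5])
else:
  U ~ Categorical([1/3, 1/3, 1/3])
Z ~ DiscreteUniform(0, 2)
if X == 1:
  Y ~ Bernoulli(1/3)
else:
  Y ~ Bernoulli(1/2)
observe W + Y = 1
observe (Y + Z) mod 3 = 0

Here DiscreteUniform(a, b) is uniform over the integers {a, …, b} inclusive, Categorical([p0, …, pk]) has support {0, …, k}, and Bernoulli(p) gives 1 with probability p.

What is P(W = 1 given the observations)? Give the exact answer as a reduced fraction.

P(W = 1 | obs) = 15/31

Enumerate traces; 18 have nonzero weight after conditioning:
  (W=0, X=1, U=0, Z=2, Y=1) weight 4/945
  (W=0, X=1, U=1, Z=2, Y=1) weight 4/945
  (W=0, X=1, U=2, Z=2, Y=1) weight 4/315
  (W=0, X=2, U=0, Z=2, Y=1) weight 2/315
  (W=0, X=2, U=1, Z=2, Y=1) weight 2/315
  (W=0, X=2, U=2, Z=2, Y=1) weight 2/105
  (W=0, X=3, U=0, Z=2, Y=1) weight 2/315
  (W=0, X=3, U=1, Z=2, Y=1) weight 2/315
  (W=1, X=1, U=0, Z=0, Y=0) weight 2/189
  … 9 more
Group by W:
  weight(W=0) = 16/189
  weight(W=1) = 5/63
Total weight = 16/189 + 5/63 = 31/189
P(W=0 | obs) = 16/189 / 31/189 = 16/31
P(W=1 | obs) = 5/63 / 31/189 = 15/31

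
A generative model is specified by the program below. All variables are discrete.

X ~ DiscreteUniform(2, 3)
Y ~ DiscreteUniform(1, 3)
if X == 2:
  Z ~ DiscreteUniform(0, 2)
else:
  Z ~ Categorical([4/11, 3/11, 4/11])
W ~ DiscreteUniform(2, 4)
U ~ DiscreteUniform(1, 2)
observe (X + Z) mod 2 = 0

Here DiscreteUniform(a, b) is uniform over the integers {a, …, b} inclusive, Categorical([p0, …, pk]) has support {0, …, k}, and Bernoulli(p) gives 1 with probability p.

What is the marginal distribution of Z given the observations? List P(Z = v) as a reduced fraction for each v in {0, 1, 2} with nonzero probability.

Enumerate traces; 54 have nonzero weight after conditioning:
  (X=2, Y=1, Z=0, W=2, U=1) weight 1/108
  (X=2, Y=1, Z=0, W=2, U=2) weight 1/108
  (X=2, Y=1, Z=0, W=3, U=1) weight 1/108
  (X=2, Y=1, Z=0, W=3, U=2) weight 1/108
  (X=2, Y=1, Z=0, W=4, U=1) weight 1/108
  (X=2, Y=1, Z=0, W=4, U=2) weight 1/108
  (X=2, Y=1, Z=2, W=2, U=1) weight 1/108
  (X=2, Y=1, Z=2, W=2, U=2) weight 1/108
  (X=3, Y=1, Z=1, W=2, U=1) weight 1/132
  … 45 more
Group by Z:
  weight(Z=0) = 1/6
  weight(Z=1) = 3/22
  weight(Z=2) = 1/6
Total weight = 1/6 + 3/22 + 1/6 = 31/66
P(Z=0 | obs) = 1/6 / 31/66 = 11/31
P(Z=1 | obs) = 3/22 / 31/66 = 9/31
P(Z=2 | obs) = 1/6 / 31/66 = 11/31

P(Z=0) = 11/31, P(Z=1) = 9/31, P(Z=2) = 11/31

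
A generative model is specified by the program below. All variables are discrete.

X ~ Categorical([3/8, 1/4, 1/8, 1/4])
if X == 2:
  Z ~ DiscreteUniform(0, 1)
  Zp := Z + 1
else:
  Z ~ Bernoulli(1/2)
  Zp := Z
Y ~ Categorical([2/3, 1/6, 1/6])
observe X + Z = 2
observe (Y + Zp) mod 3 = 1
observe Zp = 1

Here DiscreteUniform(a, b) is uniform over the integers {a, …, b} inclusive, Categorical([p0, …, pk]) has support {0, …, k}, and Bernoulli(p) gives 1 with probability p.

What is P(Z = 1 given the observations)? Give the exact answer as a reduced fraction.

P(Z = 1 | obs) = 2/3

Enumerate traces; 2 have nonzero weight after conditioning:
  (X=1, Z=1, Y=0) weight 1/12
  (X=2, Z=0, Y=0) weight 1/24
Group by Z:
  weight(Z=0) = 1/24
  weight(Z=1) = 1/12
Total weight = 1/24 + 1/12 = 1/8
P(Z=0 | obs) = 1/24 / 1/8 = 1/3
P(Z=1 | obs) = 1/12 / 1/8 = 2/3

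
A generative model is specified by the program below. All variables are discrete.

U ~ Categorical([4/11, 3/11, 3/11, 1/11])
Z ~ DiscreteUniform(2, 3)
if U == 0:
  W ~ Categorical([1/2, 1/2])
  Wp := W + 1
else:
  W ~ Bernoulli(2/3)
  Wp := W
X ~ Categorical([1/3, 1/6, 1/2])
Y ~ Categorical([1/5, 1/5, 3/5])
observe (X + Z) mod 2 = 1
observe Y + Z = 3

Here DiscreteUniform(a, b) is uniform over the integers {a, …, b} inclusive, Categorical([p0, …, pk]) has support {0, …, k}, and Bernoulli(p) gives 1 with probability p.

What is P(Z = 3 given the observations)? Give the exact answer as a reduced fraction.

Enumerate traces; 24 have nonzero weight after conditioning:
  (U=0, Z=2, W=0, X=1, Y=1) weight 1/330
  (U=0, Z=2, W=1, X=1, Y=1) weight 1/330
  (U=0, Z=3, W=0, X=0, Y=0) weight 1/165
  (U=0, Z=3, W=0, X=2, Y=0) weight 1/110
  (U=0, Z=3, W=1, X=0, Y=0) weight 1/165
  (U=0, Z=3, W=1, X=2, Y=0) weight 1/110
  (U=1, Z=2, W=0, X=1, Y=1) weight 1/660
  (U=1, Z=2, W=1, X=1, Y=1) weight 1/330
  … 16 more
Group by Z:
  weight(Z=2) = 1/60
  weight(Z=3) = 1/12
Total weight = 1/60 + 1/12 = 1/10
P(Z=2 | obs) = 1/60 / 1/10 = 1/6
P(Z=3 | obs) = 1/12 / 1/10 = 5/6

P(Z = 3 | obs) = 5/6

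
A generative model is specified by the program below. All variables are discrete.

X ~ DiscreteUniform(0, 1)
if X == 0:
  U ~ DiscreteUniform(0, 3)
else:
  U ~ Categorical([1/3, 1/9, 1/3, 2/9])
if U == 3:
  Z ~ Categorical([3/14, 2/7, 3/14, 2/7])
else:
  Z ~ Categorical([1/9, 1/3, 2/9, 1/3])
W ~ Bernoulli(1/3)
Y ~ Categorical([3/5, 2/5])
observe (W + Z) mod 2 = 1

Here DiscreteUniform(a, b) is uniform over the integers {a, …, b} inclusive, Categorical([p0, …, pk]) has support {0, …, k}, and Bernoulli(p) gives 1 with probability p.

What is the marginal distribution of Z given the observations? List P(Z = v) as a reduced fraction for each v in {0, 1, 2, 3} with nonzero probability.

P(Z=0) = 1229/14916, P(Z=1) = 487/1243, P(Z=2) = 1999/14916, P(Z=3) = 487/1243

Enumerate traces; 64 have nonzero weight after conditioning:
  (X=0, U=0, Z=0, W=1, Y=0) weight 1/360
  (X=0, U=0, Z=0, W=1, Y=1) weight 1/540
  (X=0, U=0, Z=1, W=0, Y=0) weight 1/60
  (X=0, U=0, Z=1, W=0, Y=1) weight 1/90
  (X=0, U=0, Z=2, W=1, Y=0) weight 1/180
  (X=0, U=0, Z=2, W=1, Y=1) weight 1/270
  (X=0, U=0, Z=3, W=0, Y=0) weight 1/60
  (X=0, U=0, Z=3, W=0, Y=1) weight 1/90
  … 56 more
Group by Z:
  weight(Z=0) = 1229/27216
  weight(Z=1) = 487/2268
  weight(Z=2) = 1999/27216
  weight(Z=3) = 487/2268
Total weight = 1229/27216 + 487/2268 + 1999/27216 + 487/2268 = 1243/2268
P(Z=0 | obs) = 1229/27216 / 1243/2268 = 1229/14916
P(Z=1 | obs) = 487/2268 / 1243/2268 = 487/1243
P(Z=2 | obs) = 1999/27216 / 1243/2268 = 1999/14916
P(Z=3 | obs) = 487/2268 / 1243/2268 = 487/1243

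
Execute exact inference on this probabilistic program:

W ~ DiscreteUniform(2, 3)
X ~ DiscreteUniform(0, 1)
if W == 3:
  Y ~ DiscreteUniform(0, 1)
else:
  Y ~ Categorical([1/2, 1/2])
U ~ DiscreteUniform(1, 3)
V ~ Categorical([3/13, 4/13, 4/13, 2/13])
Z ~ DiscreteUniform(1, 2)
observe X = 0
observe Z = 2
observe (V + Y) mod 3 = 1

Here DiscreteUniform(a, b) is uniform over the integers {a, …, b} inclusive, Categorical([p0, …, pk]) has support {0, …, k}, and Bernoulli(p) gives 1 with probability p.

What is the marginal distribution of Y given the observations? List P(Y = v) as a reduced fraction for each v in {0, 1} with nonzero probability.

P(Y=0) = 4/9, P(Y=1) = 5/9

Enumerate traces; 18 have nonzero weight after conditioning:
  (W=2, X=0, Y=0, U=1, V=1, Z=2) weight 1/156
  (W=2, X=0, Y=0, U=2, V=1, Z=2) weight 1/156
  (W=2, X=0, Y=0, U=3, V=1, Z=2) weight 1/156
  (W=2, X=0, Y=1, U=1, V=0, Z=2) weight 1/208
  (W=2, X=0, Y=1, U=1, V=3, Z=2) weight 1/312
  (W=2, X=0, Y=1, U=2, V=0, Z=2) weight 1/208
  (W=2, X=0, Y=1, U=2, V=3, Z=2) weight 1/312
  (W=2, X=0, Y=1, U=3, V=0, Z=2) weight 1/208
  … 10 more
Group by Y:
  weight(Y=0) = 1/26
  weight(Y=1) = 5/104
Total weight = 1/26 + 5/104 = 9/104
P(Y=0 | obs) = 1/26 / 9/104 = 4/9
P(Y=1 | obs) = 5/104 / 9/104 = 5/9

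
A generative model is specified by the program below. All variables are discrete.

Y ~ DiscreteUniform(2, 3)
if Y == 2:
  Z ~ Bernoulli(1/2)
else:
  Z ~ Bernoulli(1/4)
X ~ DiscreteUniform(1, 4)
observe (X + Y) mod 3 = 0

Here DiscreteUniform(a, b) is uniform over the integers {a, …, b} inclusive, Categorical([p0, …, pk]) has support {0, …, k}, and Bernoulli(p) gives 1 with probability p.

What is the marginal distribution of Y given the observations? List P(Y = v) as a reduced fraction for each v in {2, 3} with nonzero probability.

P(Y=2) = 2/3, P(Y=3) = 1/3

Enumerate traces; 6 have nonzero weight after conditioning:
  (Y=2, Z=0, X=1) weight 1/16
  (Y=2, Z=0, X=4) weight 1/16
  (Y=2, Z=1, X=1) weight 1/16
  (Y=2, Z=1, X=4) weight 1/16
  (Y=3, Z=0, X=3) weight 3/32
  (Y=3, Z=1, X=3) weight 1/32
Group by Y:
  weight(Y=2) = 1/4
  weight(Y=3) = 1/8
Total weight = 1/4 + 1/8 = 3/8
P(Y=2 | obs) = 1/4 / 3/8 = 2/3
P(Y=3 | obs) = 1/8 / 3/8 = 1/3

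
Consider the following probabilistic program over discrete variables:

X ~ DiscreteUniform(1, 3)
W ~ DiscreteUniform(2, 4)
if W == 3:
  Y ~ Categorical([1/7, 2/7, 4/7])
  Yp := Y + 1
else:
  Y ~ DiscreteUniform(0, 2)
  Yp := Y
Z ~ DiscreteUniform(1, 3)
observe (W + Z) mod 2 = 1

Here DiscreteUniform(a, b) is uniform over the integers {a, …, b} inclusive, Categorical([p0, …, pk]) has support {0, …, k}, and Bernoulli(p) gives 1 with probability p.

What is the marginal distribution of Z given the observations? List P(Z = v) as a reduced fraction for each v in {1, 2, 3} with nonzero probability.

P(Z=1) = 2/5, P(Z=2) = 1/5, P(Z=3) = 2/5

Enumerate traces; 45 have nonzero weight after conditioning:
  (X=1, W=2, Y=0, Z=1) weight 1/81
  (X=1, W=2, Y=0, Z=3) weight 1/81
  (X=1, W=2, Y=1, Z=1) weight 1/81
  (X=1, W=2, Y=1, Z=3) weight 1/81
  (X=1, W=2, Y=2, Z=1) weight 1/81
  (X=1, W=2, Y=2, Z=3) weight 1/81
  (X=1, W=3, Y=0, Z=2) weight 1/189
  (X=1, W=3, Y=1, Z=2) weight 2/189
  … 37 more
Group by Z:
  weight(Z=1) = 2/9
  weight(Z=2) = 1/9
  weight(Z=3) = 2/9
Total weight = 2/9 + 1/9 + 2/9 = 5/9
P(Z=1 | obs) = 2/9 / 5/9 = 2/5
P(Z=2 | obs) = 1/9 / 5/9 = 1/5
P(Z=3 | obs) = 2/9 / 5/9 = 2/5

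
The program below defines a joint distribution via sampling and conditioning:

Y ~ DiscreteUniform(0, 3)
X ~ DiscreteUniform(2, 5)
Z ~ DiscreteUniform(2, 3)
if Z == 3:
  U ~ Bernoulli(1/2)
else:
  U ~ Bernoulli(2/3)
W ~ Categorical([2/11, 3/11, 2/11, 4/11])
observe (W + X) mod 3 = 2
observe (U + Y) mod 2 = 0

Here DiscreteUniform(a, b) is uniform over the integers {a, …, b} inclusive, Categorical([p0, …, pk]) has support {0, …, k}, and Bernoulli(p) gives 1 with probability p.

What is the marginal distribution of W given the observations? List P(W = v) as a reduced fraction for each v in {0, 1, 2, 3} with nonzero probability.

P(W=0) = 4/17, P(W=1) = 3/17, P(W=2) = 2/17, P(W=3) = 8/17

Enumerate traces; 48 have nonzero weight after conditioning:
  (Y=0, X=2, Z=2, U=0, W=0) weight 1/528
  (Y=0, X=2, Z=2, U=0, W=3) weight 1/264
  (Y=0, X=2, Z=3, U=0, W=0) weight 1/352
  (Y=0, X=2, Z=3, U=0, W=3) weight 1/176
  (Y=0, X=3, Z=2, U=0, W=2) weight 1/528
  (Y=0, X=3, Z=3, U=0, W=2) weight 1/352
  (Y=0, X=4, Z=2, U=0, W=1) weight 1/352
  (Y=0, X=4, Z=3, U=0, W=1) weight 3/704
  … 40 more
Group by W:
  weight(W=0) = 1/22
  weight(W=1) = 3/88
  weight(W=2) = 1/44
  weight(W=3) = 1/11
Total weight = 1/22 + 3/88 + 1/44 + 1/11 = 17/88
P(W=0 | obs) = 1/22 / 17/88 = 4/17
P(W=1 | obs) = 3/88 / 17/88 = 3/17
P(W=2 | obs) = 1/44 / 17/88 = 2/17
P(W=3 | obs) = 1/11 / 17/88 = 8/17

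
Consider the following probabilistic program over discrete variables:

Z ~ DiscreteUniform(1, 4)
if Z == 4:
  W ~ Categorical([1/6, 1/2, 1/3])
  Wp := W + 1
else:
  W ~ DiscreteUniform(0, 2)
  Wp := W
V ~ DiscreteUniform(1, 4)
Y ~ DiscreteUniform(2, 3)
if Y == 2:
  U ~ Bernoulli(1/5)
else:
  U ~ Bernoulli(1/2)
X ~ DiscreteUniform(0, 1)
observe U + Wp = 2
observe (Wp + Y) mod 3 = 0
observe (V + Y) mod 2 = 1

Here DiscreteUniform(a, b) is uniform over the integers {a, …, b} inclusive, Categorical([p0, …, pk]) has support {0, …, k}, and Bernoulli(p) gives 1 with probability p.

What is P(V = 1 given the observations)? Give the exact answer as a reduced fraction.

Enumerate traces; 16 have nonzero weight after conditioning:
  (Z=1, W=1, V=1, Y=2, U=1, X=0) weight 1/960
  (Z=1, W=1, V=1, Y=2, U=1, X=1) weight 1/960
  (Z=1, W=1, V=3, Y=2, U=1, X=0) weight 1/960
  (Z=1, W=1, V=3, Y=2, U=1, X=1) weight 1/960
  (Z=2, W=1, V=1, Y=2, U=1, X=0) weight 1/960
  (Z=2, W=1, V=1, Y=2, U=1, X=1) weight 1/960
  (Z=2, W=1, V=3, Y=2, U=1, X=0) weight 1/960
  (Z=2, W=1, V=3, Y=2, U=1, X=1) weight 1/960
  … 8 more
Group by V:
  weight(V=1) = 7/960
  weight(V=3) = 7/960
Total weight = 7/960 + 7/960 = 7/480
P(V=1 | obs) = 7/960 / 7/480 = 1/2
P(V=3 | obs) = 7/960 / 7/480 = 1/2

P(V = 1 | obs) = 1/2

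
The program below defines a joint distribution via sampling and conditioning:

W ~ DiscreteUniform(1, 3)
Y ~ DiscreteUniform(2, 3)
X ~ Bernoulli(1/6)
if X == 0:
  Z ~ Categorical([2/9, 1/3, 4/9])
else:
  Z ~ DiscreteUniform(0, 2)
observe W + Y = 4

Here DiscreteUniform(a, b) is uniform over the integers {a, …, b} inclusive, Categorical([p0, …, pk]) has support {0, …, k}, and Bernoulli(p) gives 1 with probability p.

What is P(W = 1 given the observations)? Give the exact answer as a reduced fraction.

Enumerate traces; 12 have nonzero weight after conditioning:
  (W=1, Y=3, X=0, Z=0) weight 5/162
  (W=1, Y=3, X=0, Z=1) weight 5/108
  (W=1, Y=3, X=0, Z=2) weight 5/81
  (W=1, Y=3, X=1, Z=0) weight 1/108
  (W=1, Y=3, X=1, Z=1) weight 1/108
  (W=1, Y=3, X=1, Z=2) weight 1/108
  (W=2, Y=2, X=0, Z=0) weight 5/162
  (W=2, Y=2, X=0, Z=1) weight 5/108
  … 4 more
Group by W:
  weight(W=1) = 1/6
  weight(W=2) = 1/6
Total weight = 1/6 + 1/6 = 1/3
P(W=1 | obs) = 1/6 / 1/3 = 1/2
P(W=2 | obs) = 1/6 / 1/3 = 1/2

P(W = 1 | obs) = 1/2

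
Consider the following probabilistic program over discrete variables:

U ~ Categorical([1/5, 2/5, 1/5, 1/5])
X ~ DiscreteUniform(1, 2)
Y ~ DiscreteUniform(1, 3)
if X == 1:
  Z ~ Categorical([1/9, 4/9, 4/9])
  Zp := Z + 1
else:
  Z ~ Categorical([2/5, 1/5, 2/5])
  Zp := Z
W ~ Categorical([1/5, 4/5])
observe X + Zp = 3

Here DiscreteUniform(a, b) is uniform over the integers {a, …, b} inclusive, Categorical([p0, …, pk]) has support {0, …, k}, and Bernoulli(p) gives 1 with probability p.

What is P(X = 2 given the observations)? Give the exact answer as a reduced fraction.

Enumerate traces; 48 have nonzero weight after conditioning:
  (U=0, X=1, Y=1, Z=1, W=0) weight 2/675
  (U=0, X=1, Y=1, Z=1, W=1) weight 8/675
  (U=0, X=1, Y=2, Z=1, W=0) weight 2/675
  (U=0, X=1, Y=2, Z=1, W=1) weight 8/675
  (U=0, X=1, Y=3, Z=1, W=0) weight 2/675
  (U=0, X=1, Y=3, Z=1, W=1) weight 8/675
  (U=0, X=2, Y=1, Z=1, W=0) weight 1/750
  (U=0, X=2, Y=1, Z=1, W=1) weight 2/375
  … 40 more
Group by X:
  weight(X=1) = 2/9
  weight(X=2) = 1/10
Total weight = 2/9 + 1/10 = 29/90
P(X=1 | obs) = 2/9 / 29/90 = 20/29
P(X=2 | obs) = 1/10 / 29/90 = 9/29

P(X = 2 | obs) = 9/29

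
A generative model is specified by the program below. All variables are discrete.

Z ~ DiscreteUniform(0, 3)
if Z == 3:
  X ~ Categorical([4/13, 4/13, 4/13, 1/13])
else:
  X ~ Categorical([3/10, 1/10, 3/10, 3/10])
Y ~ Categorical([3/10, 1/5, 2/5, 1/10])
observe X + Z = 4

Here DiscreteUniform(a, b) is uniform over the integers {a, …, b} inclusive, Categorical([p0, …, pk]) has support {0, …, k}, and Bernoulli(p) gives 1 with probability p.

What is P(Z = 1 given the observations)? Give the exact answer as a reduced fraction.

P(Z = 1 | obs) = 39/118

Enumerate traces; 12 have nonzero weight after conditioning:
  (Z=1, X=3, Y=0) weight 9/400
  (Z=1, X=3, Y=1) weight 3/200
  (Z=1, X=3, Y=2) weight 3/100
  (Z=1, X=3, Y=3) weight 3/400
  (Z=2, X=2, Y=0) weight 9/400
  (Z=2, X=2, Y=1) weight 3/200
  (Z=2, X=2, Y=2) weight 3/100
  (Z=2, X=2, Y=3) weight 3/400
  (Z=3, X=1, Y=0) weight 3/130
  … 3 more
Group by Z:
  weight(Z=1) = 3/40
  weight(Z=2) = 3/40
  weight(Z=3) = 1/13
Total weight = 3/40 + 3/40 + 1/13 = 59/260
P(Z=1 | obs) = 3/40 / 59/260 = 39/118
P(Z=2 | obs) = 3/40 / 59/260 = 39/118
P(Z=3 | obs) = 1/13 / 59/260 = 20/59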